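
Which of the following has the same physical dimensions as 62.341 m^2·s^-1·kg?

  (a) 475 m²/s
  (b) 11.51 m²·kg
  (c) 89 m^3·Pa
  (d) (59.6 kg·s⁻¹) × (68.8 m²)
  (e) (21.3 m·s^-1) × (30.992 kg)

(d)

Reference: kg·m²·s⁻¹.
Each option:
  (a) m²·s⁻¹
  (b) kg·m²
  (c) Pa·m³ = N·m⁻²·m³ = kg·m²·s⁻²
  (d) [kg·s⁻¹] · [m²] = kg·m²·s⁻¹  ← same
  (e) [m·s⁻¹] · [kg] = kg·m·s⁻¹
Only (d) matches kg·m²·s⁻¹.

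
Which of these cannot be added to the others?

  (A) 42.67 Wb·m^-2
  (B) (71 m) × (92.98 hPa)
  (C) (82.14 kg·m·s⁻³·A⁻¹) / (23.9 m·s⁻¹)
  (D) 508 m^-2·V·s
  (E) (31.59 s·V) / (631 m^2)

(B)

Reduce each to base SI dimensions:
  (A) Wb·m⁻² = V·s·m⁻² = kg·s⁻²·A⁻¹
  (B) [m] · [kg·m⁻¹·s⁻²] = kg·s⁻²
  (C) [kg·m·s⁻³·A⁻¹] / [m·s⁻¹] = kg·s⁻²·A⁻¹
  (D) V·s·m⁻² = J·C⁻¹·s·m⁻² = kg·s⁻²·A⁻¹
  (E) [kg·m²·s⁻²·A⁻¹] / [m²] = kg·s⁻²·A⁻¹
All reduce to kg·s⁻²·A⁻¹ except (B), which is kg·s⁻².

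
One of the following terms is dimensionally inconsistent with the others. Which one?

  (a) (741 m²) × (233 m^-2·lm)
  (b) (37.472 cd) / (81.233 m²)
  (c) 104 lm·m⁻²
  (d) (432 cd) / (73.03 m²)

Work out the base dimensions of each:
  (a) [m²] · [m⁻²·cd] = cd
  (b) [cd] / [m²] = m⁻²·cd
  (c) lm·m⁻² = cd·m⁻² = m⁻²·cd
  (d) [cd] / [m²] = m⁻²·cd
All reduce to m⁻²·cd except (a), which is cd.

(a)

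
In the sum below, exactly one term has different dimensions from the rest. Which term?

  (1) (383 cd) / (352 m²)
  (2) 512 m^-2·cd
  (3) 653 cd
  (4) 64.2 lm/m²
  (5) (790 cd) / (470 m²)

Dimensions:
  (1) [cd] / [m²] = m⁻²·cd
  (2) cd·m⁻² = m⁻²·cd
  (3) cd
  (4) lm·m⁻² = cd·m⁻² = m⁻²·cd
  (5) [cd] / [m²] = m⁻²·cd
All reduce to m⁻²·cd except (3), which is cd.

(3)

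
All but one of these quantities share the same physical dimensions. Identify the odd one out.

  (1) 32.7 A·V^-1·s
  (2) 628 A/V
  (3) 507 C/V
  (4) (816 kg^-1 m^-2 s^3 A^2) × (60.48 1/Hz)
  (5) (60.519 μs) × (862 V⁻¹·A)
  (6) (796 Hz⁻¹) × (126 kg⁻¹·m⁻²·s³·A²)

(2)

In SI base units:
  (1) A·s·V⁻¹ = A·s·(J·C⁻¹)⁻¹ = kg⁻¹·m⁻²·s⁴·A²
  (2) A·V⁻¹ = A·(J·C⁻¹)⁻¹ = kg⁻¹·m⁻²·s³·A²
  (3) C·V⁻¹ = s·A·(J·C⁻¹)⁻¹ = kg⁻¹·m⁻²·s⁴·A²
  (4) [kg⁻¹·m⁻²·s³·A²] · [s] = kg⁻¹·m⁻²·s⁴·A²
  (5) [s] · [kg⁻¹·m⁻²·s³·A²] = kg⁻¹·m⁻²·s⁴·A²
  (6) [s] · [kg⁻¹·m⁻²·s³·A²] = kg⁻¹·m⁻²·s⁴·A²
All reduce to kg⁻¹·m⁻²·s⁴·A² except (2), which is kg⁻¹·m⁻²·s³·A².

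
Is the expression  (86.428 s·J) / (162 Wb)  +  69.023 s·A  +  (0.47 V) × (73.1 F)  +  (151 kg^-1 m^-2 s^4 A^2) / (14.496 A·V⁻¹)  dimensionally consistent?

Reduce each to base SI dimensions:
  (86.428 s·J) / (162 Wb):  [kg·m²·s⁻¹] / [kg·m²·s⁻²·A⁻¹] = s·A
  69.023 s·A:  A·s = s·A
  (0.47 V) × (73.1 F):  [kg·m²·s⁻³·A⁻¹] · [kg⁻¹·m⁻²·s⁴·A²] = s·A
  (151 kg^-1 m^-2 s^4 A^2) / (14.496 A·V⁻¹):  [kg⁻¹·m⁻²·s⁴·A²] / [kg⁻¹·m⁻²·s³·A²] = s
The terms do not share a single dimension (s vs s·A).

No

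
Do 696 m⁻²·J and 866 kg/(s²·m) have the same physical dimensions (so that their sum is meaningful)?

Reduce each to base SI dimensions:
  696 m⁻²·J:  J·m⁻² = N·m·m⁻² = kg·s⁻²
  866 kg/(s²·m):  kg·m⁻¹·s⁻²
kg·s⁻² ≠ kg·m⁻¹·s⁻², so they cannot be added.

No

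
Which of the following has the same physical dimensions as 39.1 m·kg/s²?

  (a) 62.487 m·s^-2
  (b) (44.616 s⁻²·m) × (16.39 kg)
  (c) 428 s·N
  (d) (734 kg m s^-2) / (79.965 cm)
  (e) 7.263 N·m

Reference: kg·m·s⁻².
Each option:
  (a) m·s⁻²
  (b) [m·s⁻²] · [kg] = kg·m·s⁻²  ← same
  (c) N·s = kg·m·s⁻²·s = kg·m·s⁻¹
  (d) [kg·m·s⁻²] / [m] = kg·s⁻²
  (e) N·m = kg·m·s⁻²·m = kg·m²·s⁻²
Only (b) matches kg·m·s⁻².

(b)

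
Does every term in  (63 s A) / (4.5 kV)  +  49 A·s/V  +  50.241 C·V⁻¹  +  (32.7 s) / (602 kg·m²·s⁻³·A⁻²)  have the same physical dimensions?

Yes

Reduce each to base SI dimensions:
  (63 s A) / (4.5 kV):  [s·A] / [kg·m²·s⁻³·A⁻¹] = kg⁻¹·m⁻²·s⁴·A²
  49 A·s/V:  A·s·V⁻¹ = A·s·(J·C⁻¹)⁻¹ = kg⁻¹·m⁻²·s⁴·A²
  50.241 C·V⁻¹:  C·V⁻¹ = s·A·(J·C⁻¹)⁻¹ = kg⁻¹·m⁻²·s⁴·A²
  (32.7 s) / (602 kg·m²·s⁻³·A⁻²):  [s] / [kg·m²·s⁻³·A⁻²] = kg⁻¹·m⁻²·s⁴·A²
Every term reduces to kg⁻¹·m⁻²·s⁴·A².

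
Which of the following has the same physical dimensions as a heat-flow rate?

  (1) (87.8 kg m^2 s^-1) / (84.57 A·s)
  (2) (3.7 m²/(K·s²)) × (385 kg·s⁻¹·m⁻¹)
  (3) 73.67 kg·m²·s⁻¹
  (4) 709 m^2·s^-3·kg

(4)

Reference: [heat-flow rate] = kg·m²·s⁻³.
Each option:
  (1) [kg·m²·s⁻¹] / [s·A] = kg·m²·s⁻²·A⁻¹
  (2) [m²·s⁻²·K⁻¹] · [kg·m⁻¹·s⁻¹] = kg·m·s⁻³·K⁻¹
  (3) kg·m²·s⁻¹
  (4) kg·m²·s⁻³  ← same
Only (4) matches kg·m²·s⁻³.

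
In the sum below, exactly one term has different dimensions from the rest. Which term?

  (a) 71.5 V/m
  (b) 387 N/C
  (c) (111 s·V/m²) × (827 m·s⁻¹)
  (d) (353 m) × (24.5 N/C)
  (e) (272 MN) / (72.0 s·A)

In SI base units:
  (a) V·m⁻¹ = J·C⁻¹·m⁻¹ = kg·m·s⁻³·A⁻¹
  (b) N·C⁻¹ = kg·m·s⁻²·(s·A)⁻¹ = kg·m·s⁻³·A⁻¹
  (c) [kg·s⁻²·A⁻¹] · [m·s⁻¹] = kg·m·s⁻³·A⁻¹
  (d) [m] · [kg·m·s⁻³·A⁻¹] = kg·m²·s⁻³·A⁻¹
  (e) [kg·m·s⁻²] / [s·A] = kg·m·s⁻³·A⁻¹
All reduce to kg·m·s⁻³·A⁻¹ except (d), which is kg·m²·s⁻³·A⁻¹.

(d)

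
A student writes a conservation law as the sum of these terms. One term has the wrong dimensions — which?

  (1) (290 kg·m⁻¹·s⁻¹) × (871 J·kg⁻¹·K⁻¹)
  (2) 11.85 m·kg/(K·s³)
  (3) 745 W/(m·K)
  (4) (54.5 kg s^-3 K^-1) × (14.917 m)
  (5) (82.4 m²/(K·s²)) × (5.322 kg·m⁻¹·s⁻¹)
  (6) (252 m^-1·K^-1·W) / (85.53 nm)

Expand each in SI base units:
  (1) [kg·m⁻¹·s⁻¹] · [m²·s⁻²·K⁻¹] = kg·m·s⁻³·K⁻¹
  (2) kg·m·s⁻³·K⁻¹
  (3) W·m⁻¹·K⁻¹ = J·s⁻¹·m⁻¹·K⁻¹ = kg·m·s⁻³·K⁻¹
  (4) [kg·s⁻³·K⁻¹] · [m] = kg·m·s⁻³·K⁻¹
  (5) [m²·s⁻²·K⁻¹] · [kg·m⁻¹·s⁻¹] = kg·m·s⁻³·K⁻¹
  (6) [kg·m·s⁻³·K⁻¹] / [m] = kg·s⁻³·K⁻¹
All reduce to kg·m·s⁻³·K⁻¹ except (6), which is kg·s⁻³·K⁻¹.

(6)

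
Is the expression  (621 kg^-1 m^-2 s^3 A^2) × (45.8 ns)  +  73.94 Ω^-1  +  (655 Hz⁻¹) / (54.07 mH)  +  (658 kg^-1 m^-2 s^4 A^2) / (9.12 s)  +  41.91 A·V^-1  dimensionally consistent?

No

Expand each in SI base units:
  (621 kg^-1 m^-2 s^3 A^2) × (45.8 ns):  [kg⁻¹·m⁻²·s³·A²] · [s] = kg⁻¹·m⁻²·s⁴·A²
  73.94 Ω^-1:  Ω⁻¹ = (V·A⁻¹)⁻¹ = kg⁻¹·m⁻²·s³·A²
  (655 Hz⁻¹) / (54.07 mH):  [s] / [kg·m²·s⁻²·A⁻²] = kg⁻¹·m⁻²·s³·A²
  (658 kg^-1 m^-2 s^4 A^2) / (9.12 s):  [kg⁻¹·m⁻²·s⁴·A²] / [s] = kg⁻¹·m⁻²·s³·A²
  41.91 A·V^-1:  A·V⁻¹ = A·(J·C⁻¹)⁻¹ = kg⁻¹·m⁻²·s³·A²
The terms do not share a single dimension (kg⁻¹·m⁻²·s³·A² vs kg⁻¹·m⁻²·s⁴·A²).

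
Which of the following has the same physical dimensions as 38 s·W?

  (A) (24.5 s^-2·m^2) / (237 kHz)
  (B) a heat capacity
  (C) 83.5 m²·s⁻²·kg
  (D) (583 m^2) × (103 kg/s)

(C)

Reference: W·s = J·s⁻¹·s = kg·m²·s⁻².
Each option:
  (A) [m²·s⁻²] / [s⁻¹] = m²·s⁻¹
  (B) [heat capacity] = kg·m²·s⁻²·K⁻¹
  (C) kg·m²·s⁻²  ← same
  (D) [m²] · [kg·s⁻¹] = kg·m²·s⁻¹
Only (C) matches kg·m²·s⁻².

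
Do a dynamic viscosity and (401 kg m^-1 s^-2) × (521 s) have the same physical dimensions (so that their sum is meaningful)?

Yes

In SI base units:
  a dynamic viscosity:  [dynamic viscosity] = kg·m⁻¹·s⁻¹
  (401 kg m^-1 s^-2) × (521 s):  [kg·m⁻¹·s⁻²] · [s] = kg·m⁻¹·s⁻¹
Both are kg·m⁻¹·s⁻¹, so they have the same dimensions and can be added.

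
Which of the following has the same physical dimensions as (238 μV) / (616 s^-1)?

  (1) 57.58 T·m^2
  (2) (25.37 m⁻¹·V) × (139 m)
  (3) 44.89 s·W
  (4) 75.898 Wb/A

Reference: [kg·m²·s⁻³·A⁻¹] / [s⁻¹] = kg·m²·s⁻²·A⁻¹.
Each option:
  (1) T·m² = Wb·m⁻²·m² = kg·m²·s⁻²·A⁻¹  ← same
  (2) [kg·m·s⁻³·A⁻¹] · [m] = kg·m²·s⁻³·A⁻¹
  (3) W·s = J·s⁻¹·s = kg·m²·s⁻²
  (4) Wb·A⁻¹ = V·s·A⁻¹ = kg·m²·s⁻²·A⁻²
Only (1) matches kg·m²·s⁻²·A⁻¹.

(1)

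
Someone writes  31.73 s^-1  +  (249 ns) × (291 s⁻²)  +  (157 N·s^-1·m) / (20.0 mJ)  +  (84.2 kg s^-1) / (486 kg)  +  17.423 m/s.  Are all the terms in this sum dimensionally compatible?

No

Dimensions:
  31.73 s^-1:  s⁻¹
  (249 ns) × (291 s⁻²):  [s] · [s⁻²] = s⁻¹
  (157 N·s^-1·m) / (20.0 mJ):  [kg·m²·s⁻³] / [kg·m²·s⁻²] = s⁻¹
  (84.2 kg s^-1) / (486 kg):  [kg·s⁻¹] / [kg] = s⁻¹
  17.423 m/s:  m·s⁻¹
The terms do not share a single dimension (m·s⁻¹ vs s⁻¹).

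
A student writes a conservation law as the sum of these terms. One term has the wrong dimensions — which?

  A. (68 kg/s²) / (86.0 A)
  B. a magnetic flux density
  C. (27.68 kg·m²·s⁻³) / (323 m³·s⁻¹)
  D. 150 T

Work out the base dimensions of each:
  A. [kg·s⁻²] / [A] = kg·s⁻²·A⁻¹
  B. [magnetic flux density] = kg·s⁻²·A⁻¹
  C. [kg·m²·s⁻³] / [m³·s⁻¹] = kg·m⁻¹·s⁻²
  D. T = Wb·m⁻² = kg·s⁻²·A⁻¹
All reduce to kg·s⁻²·A⁻¹ except C., which is kg·m⁻¹·s⁻².

C.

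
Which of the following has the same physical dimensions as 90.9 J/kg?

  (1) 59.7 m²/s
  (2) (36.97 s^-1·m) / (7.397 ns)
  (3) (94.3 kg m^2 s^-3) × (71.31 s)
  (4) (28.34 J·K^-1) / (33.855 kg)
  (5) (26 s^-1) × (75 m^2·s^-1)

Reference: J·kg⁻¹ = N·m·kg⁻¹ = m²·s⁻².
Each option:
  (1) m²·s⁻¹
  (2) [m·s⁻¹] / [s] = m·s⁻²
  (3) [kg·m²·s⁻³] · [s] = kg·m²·s⁻²
  (4) [kg·m²·s⁻²·K⁻¹] / [kg] = m²·s⁻²·K⁻¹
  (5) [s⁻¹] · [m²·s⁻¹] = m²·s⁻²  ← same
Only (5) matches m²·s⁻².

(5)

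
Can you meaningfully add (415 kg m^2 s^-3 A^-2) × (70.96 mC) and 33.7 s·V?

Expand each in SI base units:
  (415 kg m^2 s^-3 A^-2) × (70.96 mC):  [kg·m²·s⁻³·A⁻²] · [s·A] = kg·m²·s⁻²·A⁻¹
  33.7 s·V:  V·s = J·C⁻¹·s = kg·m²·s⁻²·A⁻¹
Both are kg·m²·s⁻²·A⁻¹, so they have the same dimensions and can be added.

Yes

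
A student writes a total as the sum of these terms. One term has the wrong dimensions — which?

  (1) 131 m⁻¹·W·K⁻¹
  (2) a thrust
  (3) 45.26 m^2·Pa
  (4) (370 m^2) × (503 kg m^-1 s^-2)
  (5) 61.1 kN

Expand each in SI base units:
  (1) W·m⁻¹·K⁻¹ = J·s⁻¹·m⁻¹·K⁻¹ = kg·m·s⁻³·K⁻¹
  (2) [thrust] = kg·m·s⁻²
  (3) Pa·m² = N·m⁻²·m² = kg·m·s⁻²
  (4) [m²] · [kg·m⁻¹·s⁻²] = kg·m·s⁻²
  (5) N = kg·m·s⁻²
All reduce to kg·m·s⁻² except (1), which is kg·m·s⁻³·K⁻¹.

(1)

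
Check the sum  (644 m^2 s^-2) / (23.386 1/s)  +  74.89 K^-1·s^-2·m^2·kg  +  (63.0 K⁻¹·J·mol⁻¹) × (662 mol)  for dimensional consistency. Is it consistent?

Dimensions:
  (644 m^2 s^-2) / (23.386 1/s):  [m²·s⁻²] / [s⁻¹] = m²·s⁻¹
  74.89 K^-1·s^-2·m^2·kg:  kg·m²·s⁻²·K⁻¹
  (63.0 K⁻¹·J·mol⁻¹) × (662 mol):  [kg·m²·s⁻²·K⁻¹·mol⁻¹] · [mol] = kg·m²·s⁻²·K⁻¹
The terms do not share a single dimension (kg·m²·s⁻²·K⁻¹ vs m²·s⁻¹).

No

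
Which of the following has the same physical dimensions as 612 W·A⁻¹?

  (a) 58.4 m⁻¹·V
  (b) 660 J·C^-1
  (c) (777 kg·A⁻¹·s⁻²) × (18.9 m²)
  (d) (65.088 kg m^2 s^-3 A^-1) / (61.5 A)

Reference: W·A⁻¹ = J·s⁻¹·A⁻¹ = kg·m²·s⁻³·A⁻¹.
Each option:
  (a) V·m⁻¹ = J·C⁻¹·m⁻¹ = kg·m·s⁻³·A⁻¹
  (b) J·C⁻¹ = N·m·(s·A)⁻¹ = kg·m²·s⁻³·A⁻¹  ← same
  (c) [kg·s⁻²·A⁻¹] · [m²] = kg·m²·s⁻²·A⁻¹
  (d) [kg·m²·s⁻³·A⁻¹] / [A] = kg·m²·s⁻³·A⁻²
Only (b) matches kg·m²·s⁻³·A⁻¹.

(b)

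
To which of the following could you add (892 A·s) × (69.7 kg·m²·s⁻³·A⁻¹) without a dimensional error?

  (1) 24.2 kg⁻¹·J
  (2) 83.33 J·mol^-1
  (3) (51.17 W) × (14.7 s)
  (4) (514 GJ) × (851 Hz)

Reference: [s·A] · [kg·m²·s⁻³·A⁻¹] = kg·m²·s⁻².
Each option:
  (1) J·kg⁻¹ = N·m·kg⁻¹ = m²·s⁻²
  (2) J·mol⁻¹ = N·m·mol⁻¹ = kg·m²·s⁻²·mol⁻¹
  (3) [kg·m²·s⁻³] · [s] = kg·m²·s⁻²  ← same
  (4) [kg·m²·s⁻²] · [s⁻¹] = kg·m²·s⁻³
Only (3) matches kg·m²·s⁻².

(3)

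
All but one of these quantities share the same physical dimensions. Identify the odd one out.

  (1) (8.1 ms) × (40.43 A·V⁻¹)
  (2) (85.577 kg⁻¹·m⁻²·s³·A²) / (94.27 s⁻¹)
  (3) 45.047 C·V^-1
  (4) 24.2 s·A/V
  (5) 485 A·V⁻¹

Reduce each to base SI dimensions:
  (1) [s] · [kg⁻¹·m⁻²·s³·A²] = kg⁻¹·m⁻²·s⁴·A²
  (2) [kg⁻¹·m⁻²·s³·A²] / [s⁻¹] = kg⁻¹·m⁻²·s⁴·A²
  (3) C·V⁻¹ = s·A·(J·C⁻¹)⁻¹ = kg⁻¹·m⁻²·s⁴·A²
  (4) A·s·V⁻¹ = A·s·(J·C⁻¹)⁻¹ = kg⁻¹·m⁻²·s⁴·A²
  (5) A·V⁻¹ = A·(J·C⁻¹)⁻¹ = kg⁻¹·m⁻²·s³·A²
All reduce to kg⁻¹·m⁻²·s⁴·A² except (5), which is kg⁻¹·m⁻²·s³·A².

(5)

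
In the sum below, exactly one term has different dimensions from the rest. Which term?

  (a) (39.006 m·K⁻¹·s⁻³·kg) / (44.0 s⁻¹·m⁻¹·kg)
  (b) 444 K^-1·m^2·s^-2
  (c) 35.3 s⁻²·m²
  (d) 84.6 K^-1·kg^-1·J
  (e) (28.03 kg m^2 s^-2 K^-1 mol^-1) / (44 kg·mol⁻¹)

(c)

Work out the base dimensions of each:
  (a) [kg·m·s⁻³·K⁻¹] / [kg·m⁻¹·s⁻¹] = m²·s⁻²·K⁻¹
  (b) m²·s⁻²·K⁻¹
  (c) m²·s⁻²
  (d) J·kg⁻¹·K⁻¹ = N·m·kg⁻¹·K⁻¹ = m²·s⁻²·K⁻¹
  (e) [kg·m²·s⁻²·K⁻¹·mol⁻¹] / [kg·mol⁻¹] = m²·s⁻²·K⁻¹
All reduce to m²·s⁻²·K⁻¹ except (c), which is m²·s⁻².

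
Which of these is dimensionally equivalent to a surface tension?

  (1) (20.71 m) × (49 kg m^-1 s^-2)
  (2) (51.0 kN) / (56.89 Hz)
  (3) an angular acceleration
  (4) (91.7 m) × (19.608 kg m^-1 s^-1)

Reference: [surface tension] = kg·s⁻².
Each option:
  (1) [m] · [kg·m⁻¹·s⁻²] = kg·s⁻²  ← same
  (2) [kg·m·s⁻²] / [s⁻¹] = kg·m·s⁻¹
  (3) [angular acceleration] = s⁻²
  (4) [m] · [kg·m⁻¹·s⁻¹] = kg·s⁻¹
Only (1) matches kg·s⁻².

(1)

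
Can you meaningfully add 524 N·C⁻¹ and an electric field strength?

Reduce each to base SI dimensions:
  524 N·C⁻¹:  N·C⁻¹ = kg·m·s⁻²·(s·A)⁻¹ = kg·m·s⁻³·A⁻¹
  an electric field strength:  [electric field strength] = kg·m·s⁻³·A⁻¹
Both are kg·m·s⁻³·A⁻¹, so they have the same dimensions and can be added.

Yes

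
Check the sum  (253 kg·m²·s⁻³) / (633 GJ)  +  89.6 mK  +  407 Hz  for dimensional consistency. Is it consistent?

Reduce each to base SI dimensions:
  (253 kg·m²·s⁻³) / (633 GJ):  [kg·m²·s⁻³] / [kg·m²·s⁻²] = s⁻¹
  89.6 mK:  K
  407 Hz:  Hz = s⁻¹
The terms do not share a single dimension (K vs s⁻¹).

No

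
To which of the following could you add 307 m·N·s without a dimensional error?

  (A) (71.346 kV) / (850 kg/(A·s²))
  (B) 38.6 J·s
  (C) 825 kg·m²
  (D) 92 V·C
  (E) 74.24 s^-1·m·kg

Reference: N·m·s = kg·m·s⁻²·m·s = kg·m²·s⁻¹.
Each option:
  (A) [kg·m²·s⁻³·A⁻¹] / [kg·s⁻²·A⁻¹] = m²·s⁻¹
  (B) J·s = N·m·s = kg·m²·s⁻¹  ← same
  (C) kg·m²
  (D) C·V = s·A·J·C⁻¹ = kg·m²·s⁻²
  (E) kg·m·s⁻¹
Only (B) matches kg·m²·s⁻¹.

(B)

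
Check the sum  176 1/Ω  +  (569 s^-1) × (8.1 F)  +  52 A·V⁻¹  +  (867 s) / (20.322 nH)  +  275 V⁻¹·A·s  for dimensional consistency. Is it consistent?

Expand each in SI base units:
  176 1/Ω:  Ω⁻¹ = (V·A⁻¹)⁻¹ = kg⁻¹·m⁻²·s³·A²
  (569 s^-1) × (8.1 F):  [s⁻¹] · [kg⁻¹·m⁻²·s⁴·A²] = kg⁻¹·m⁻²·s³·A²
  52 A·V⁻¹:  A·V⁻¹ = A·(J·C⁻¹)⁻¹ = kg⁻¹·m⁻²·s³·A²
  (867 s) / (20.322 nH):  [s] / [kg·m²·s⁻²·A⁻²] = kg⁻¹·m⁻²·s³·A²
  275 V⁻¹·A·s:  A·s·V⁻¹ = A·s·(J·C⁻¹)⁻¹ = kg⁻¹·m⁻²·s⁴·A²
The terms do not share a single dimension (kg⁻¹·m⁻²·s³·A² vs kg⁻¹·m⁻²·s⁴·A²).

No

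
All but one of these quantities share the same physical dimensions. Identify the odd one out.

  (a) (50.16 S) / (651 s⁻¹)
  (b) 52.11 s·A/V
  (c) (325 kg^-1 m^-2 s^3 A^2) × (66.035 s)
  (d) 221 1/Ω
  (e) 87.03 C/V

(d)

In SI base units:
  (a) [kg⁻¹·m⁻²·s³·A²] / [s⁻¹] = kg⁻¹·m⁻²·s⁴·A²
  (b) A·s·V⁻¹ = A·s·(J·C⁻¹)⁻¹ = kg⁻¹·m⁻²·s⁴·A²
  (c) [kg⁻¹·m⁻²·s³·A²] · [s] = kg⁻¹·m⁻²·s⁴·A²
  (d) Ω⁻¹ = (V·A⁻¹)⁻¹ = kg⁻¹·m⁻²·s³·A²
  (e) C·V⁻¹ = s·A·(J·C⁻¹)⁻¹ = kg⁻¹·m⁻²·s⁴·A²
All reduce to kg⁻¹·m⁻²·s⁴·A² except (d), which is kg⁻¹·m⁻²·s³·A².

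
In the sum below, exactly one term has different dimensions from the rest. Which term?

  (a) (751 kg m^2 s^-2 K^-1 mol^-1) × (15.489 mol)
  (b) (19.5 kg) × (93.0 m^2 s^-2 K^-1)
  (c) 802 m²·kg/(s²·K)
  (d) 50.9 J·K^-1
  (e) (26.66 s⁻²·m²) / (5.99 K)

Expand each in SI base units:
  (a) [kg·m²·s⁻²·K⁻¹·mol⁻¹] · [mol] = kg·m²·s⁻²·K⁻¹
  (b) [kg] · [m²·s⁻²·K⁻¹] = kg·m²·s⁻²·K⁻¹
  (c) kg·m²·s⁻²·K⁻¹
  (d) J·K⁻¹ = N·m·K⁻¹ = kg·m²·s⁻²·K⁻¹
  (e) [m²·s⁻²] / [K] = m²·s⁻²·K⁻¹
All reduce to kg·m²·s⁻²·K⁻¹ except (e), which is m²·s⁻²·K⁻¹.

(e)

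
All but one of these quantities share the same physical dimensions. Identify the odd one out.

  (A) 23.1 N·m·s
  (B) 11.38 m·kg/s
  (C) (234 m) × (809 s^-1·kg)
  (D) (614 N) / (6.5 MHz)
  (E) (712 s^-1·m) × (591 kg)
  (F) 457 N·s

(A)

In SI base units:
  (A) N·m·s = kg·m·s⁻²·m·s = kg·m²·s⁻¹
  (B) kg·m·s⁻¹
  (C) [m] · [kg·s⁻¹] = kg·m·s⁻¹
  (D) [kg·m·s⁻²] / [s⁻¹] = kg·m·s⁻¹
  (E) [m·s⁻¹] · [kg] = kg·m·s⁻¹
  (F) N·s = kg·m·s⁻²·s = kg·m·s⁻¹
All reduce to kg·m·s⁻¹ except (A), which is kg·m²·s⁻¹.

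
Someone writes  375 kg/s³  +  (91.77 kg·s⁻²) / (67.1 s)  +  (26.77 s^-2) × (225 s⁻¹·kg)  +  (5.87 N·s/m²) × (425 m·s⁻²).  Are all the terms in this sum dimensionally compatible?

Dimensions:
  375 kg/s³:  kg·s⁻³
  (91.77 kg·s⁻²) / (67.1 s):  [kg·s⁻²] / [s] = kg·s⁻³
  (26.77 s^-2) × (225 s⁻¹·kg):  [s⁻²] · [kg·s⁻¹] = kg·s⁻³
  (5.87 N·s/m²) × (425 m·s⁻²):  [kg·m⁻¹·s⁻¹] · [m·s⁻²] = kg·s⁻³
Every term reduces to kg·s⁻³.

Yes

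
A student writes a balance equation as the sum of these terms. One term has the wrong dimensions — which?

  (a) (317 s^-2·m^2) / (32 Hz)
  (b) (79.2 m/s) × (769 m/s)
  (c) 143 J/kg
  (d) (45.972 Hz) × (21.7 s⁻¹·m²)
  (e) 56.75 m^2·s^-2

(a)

In SI base units:
  (a) [m²·s⁻²] / [s⁻¹] = m²·s⁻¹
  (b) [m·s⁻¹] · [m·s⁻¹] = m²·s⁻²
  (c) J·kg⁻¹ = N·m·kg⁻¹ = m²·s⁻²
  (d) [s⁻¹] · [m²·s⁻¹] = m²·s⁻²
  (e) m²·s⁻²
All reduce to m²·s⁻² except (a), which is m²·s⁻¹.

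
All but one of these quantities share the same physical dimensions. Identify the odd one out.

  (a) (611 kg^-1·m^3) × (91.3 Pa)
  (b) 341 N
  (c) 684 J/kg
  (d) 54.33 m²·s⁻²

In SI base units:
  (a) [kg⁻¹·m³] · [kg·m⁻¹·s⁻²] = m²·s⁻²
  (b) N = kg·m·s⁻²
  (c) J·kg⁻¹ = N·m·kg⁻¹ = m²·s⁻²
  (d) m²·s⁻²
All reduce to m²·s⁻² except (b), which is kg·m·s⁻².

(b)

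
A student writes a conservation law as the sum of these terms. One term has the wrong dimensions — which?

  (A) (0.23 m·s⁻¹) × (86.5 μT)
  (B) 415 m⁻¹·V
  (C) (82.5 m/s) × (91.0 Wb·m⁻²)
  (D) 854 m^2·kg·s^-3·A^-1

In SI base units:
  (A) [m·s⁻¹] · [kg·s⁻²·A⁻¹] = kg·m·s⁻³·A⁻¹
  (B) V·m⁻¹ = J·C⁻¹·m⁻¹ = kg·m·s⁻³·A⁻¹
  (C) [m·s⁻¹] · [kg·s⁻²·A⁻¹] = kg·m·s⁻³·A⁻¹
  (D) kg·m²·s⁻³·A⁻¹
All reduce to kg·m·s⁻³·A⁻¹ except (D), which is kg·m²·s⁻³·A⁻¹.

(D)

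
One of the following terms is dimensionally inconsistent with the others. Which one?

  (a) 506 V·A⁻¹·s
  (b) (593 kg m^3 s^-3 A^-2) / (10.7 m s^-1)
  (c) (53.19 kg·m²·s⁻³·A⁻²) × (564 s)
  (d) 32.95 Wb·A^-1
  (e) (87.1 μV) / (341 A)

Dimensions:
  (a) V·s·A⁻¹ = J·C⁻¹·s·A⁻¹ = kg·m²·s⁻²·A⁻²
  (b) [kg·m³·s⁻³·A⁻²] / [m·s⁻¹] = kg·m²·s⁻²·A⁻²
  (c) [kg·m²·s⁻³·A⁻²] · [s] = kg·m²·s⁻²·A⁻²
  (d) Wb·A⁻¹ = V·s·A⁻¹ = kg·m²·s⁻²·A⁻²
  (e) [kg·m²·s⁻³·A⁻¹] / [A] = kg·m²·s⁻³·A⁻²
All reduce to kg·m²·s⁻²·A⁻² except (e), which is kg·m²·s⁻³·A⁻².

(e)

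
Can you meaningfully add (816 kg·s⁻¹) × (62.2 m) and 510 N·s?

Expand each in SI base units:
  (816 kg·s⁻¹) × (62.2 m):  [kg·s⁻¹] · [m] = kg·m·s⁻¹
  510 N·s:  N·s = kg·m·s⁻²·s = kg·m·s⁻¹
Both are kg·m·s⁻¹, so they have the same dimensions and can be added.

Yes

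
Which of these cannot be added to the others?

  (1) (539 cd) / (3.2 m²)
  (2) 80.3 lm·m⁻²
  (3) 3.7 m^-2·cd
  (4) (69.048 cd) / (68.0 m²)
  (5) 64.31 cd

Reduce each to base SI dimensions:
  (1) [cd] / [m²] = m⁻²·cd
  (2) lm·m⁻² = cd·m⁻² = m⁻²·cd
  (3) cd·m⁻² = m⁻²·cd
  (4) [cd] / [m²] = m⁻²·cd
  (5) cd
All reduce to m⁻²·cd except (5), which is cd.

(5)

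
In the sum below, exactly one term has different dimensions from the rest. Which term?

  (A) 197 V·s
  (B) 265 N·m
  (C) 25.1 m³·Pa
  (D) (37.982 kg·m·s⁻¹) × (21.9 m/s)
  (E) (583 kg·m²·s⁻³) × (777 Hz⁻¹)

Dimensions:
  (A) V·s = J·C⁻¹·s = kg·m²·s⁻²·A⁻¹
  (B) N·m = kg·m·s⁻²·m = kg·m²·s⁻²
  (C) Pa·m³ = N·m⁻²·m³ = kg·m²·s⁻²
  (D) [kg·m·s⁻¹] · [m·s⁻¹] = kg·m²·s⁻²
  (E) [kg·m²·s⁻³] · [s] = kg·m²·s⁻²
All reduce to kg·m²·s⁻² except (A), which is kg·m²·s⁻²·A⁻¹.

(A)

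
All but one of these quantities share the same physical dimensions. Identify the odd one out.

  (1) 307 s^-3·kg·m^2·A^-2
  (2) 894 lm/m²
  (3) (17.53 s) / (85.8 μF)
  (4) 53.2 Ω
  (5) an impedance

Dimensions:
  (1) kg·m²·s⁻³·A⁻²
  (2) lm·m⁻² = cd·m⁻² = m⁻²·cd
  (3) [s] / [kg⁻¹·m⁻²·s⁴·A²] = kg·m²·s⁻³·A⁻²
  (4) Ω = V·A⁻¹ = kg·m²·s⁻³·A⁻²
  (5) [impedance] = kg·m²·s⁻³·A⁻²
All reduce to kg·m²·s⁻³·A⁻² except (2), which is m⁻²·cd.

(2)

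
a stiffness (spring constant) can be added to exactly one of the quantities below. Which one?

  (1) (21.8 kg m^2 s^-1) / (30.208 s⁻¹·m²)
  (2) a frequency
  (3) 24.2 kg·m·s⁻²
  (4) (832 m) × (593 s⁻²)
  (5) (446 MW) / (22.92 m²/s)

Reference: [stiffness (spring constant)] = kg·s⁻².
Each option:
  (1) [kg·m²·s⁻¹] / [m²·s⁻¹] = kg
  (2) [frequency] = s⁻¹
  (3) kg·m·s⁻²
  (4) [m] · [s⁻²] = m·s⁻²
  (5) [kg·m²·s⁻³] / [m²·s⁻¹] = kg·s⁻²  ← same
Only (5) matches kg·s⁻².

(5)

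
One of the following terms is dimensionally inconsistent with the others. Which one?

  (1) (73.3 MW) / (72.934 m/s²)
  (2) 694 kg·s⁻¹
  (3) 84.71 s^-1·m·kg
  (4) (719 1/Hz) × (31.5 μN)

(2)

Expand each in SI base units:
  (1) [kg·m²·s⁻³] / [m·s⁻²] = kg·m·s⁻¹
  (2) kg·s⁻¹
  (3) kg·m·s⁻¹
  (4) [s] · [kg·m·s⁻²] = kg·m·s⁻¹
All reduce to kg·m·s⁻¹ except (2), which is kg·s⁻¹.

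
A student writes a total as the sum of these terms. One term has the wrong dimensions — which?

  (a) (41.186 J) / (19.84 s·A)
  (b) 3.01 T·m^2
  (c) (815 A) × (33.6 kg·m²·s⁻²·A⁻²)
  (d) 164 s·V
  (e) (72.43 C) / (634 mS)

(a)

In SI base units:
  (a) [kg·m²·s⁻²] / [s·A] = kg·m²·s⁻³·A⁻¹
  (b) T·m² = Wb·m⁻²·m² = kg·m²·s⁻²·A⁻¹
  (c) [A] · [kg·m²·s⁻²·A⁻²] = kg·m²·s⁻²·A⁻¹
  (d) V·s = J·C⁻¹·s = kg·m²·s⁻²·A⁻¹
  (e) [s·A] / [kg⁻¹·m⁻²·s³·A²] = kg·m²·s⁻²·A⁻¹
All reduce to kg·m²·s⁻²·A⁻¹ except (a), which is kg·m²·s⁻³·A⁻¹.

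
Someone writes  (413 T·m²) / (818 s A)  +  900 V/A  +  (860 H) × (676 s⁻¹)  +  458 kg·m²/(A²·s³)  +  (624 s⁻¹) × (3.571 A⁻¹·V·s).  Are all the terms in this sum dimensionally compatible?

Yes

Dimensions:
  (413 T·m²) / (818 s A):  [kg·m²·s⁻²·A⁻¹] / [s·A] = kg·m²·s⁻³·A⁻²
  900 V/A:  V·A⁻¹ = J·C⁻¹·A⁻¹ = kg·m²·s⁻³·A⁻²
  (860 H) × (676 s⁻¹):  [kg·m²·s⁻²·A⁻²] · [s⁻¹] = kg·m²·s⁻³·A⁻²
  458 kg·m²/(A²·s³):  kg·m²·s⁻³·A⁻²
  (624 s⁻¹) × (3.571 A⁻¹·V·s):  [s⁻¹] · [kg·m²·s⁻²·A⁻²] = kg·m²·s⁻³·A⁻²
Every term reduces to kg·m²·s⁻³·A⁻².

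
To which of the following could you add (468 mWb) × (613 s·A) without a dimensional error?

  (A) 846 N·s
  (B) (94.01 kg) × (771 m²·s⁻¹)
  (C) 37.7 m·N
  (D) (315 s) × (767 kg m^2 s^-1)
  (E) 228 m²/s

(B)

Reference: [kg·m²·s⁻²·A⁻¹] · [s·A] = kg·m²·s⁻¹.
Each option:
  (A) N·s = kg·m·s⁻²·s = kg·m·s⁻¹
  (B) [kg] · [m²·s⁻¹] = kg·m²·s⁻¹  ← same
  (C) N·m = kg·m·s⁻²·m = kg·m²·s⁻²
  (D) [s] · [kg·m²·s⁻¹] = kg·m²
  (E) m²·s⁻¹
Only (B) matches kg·m²·s⁻¹.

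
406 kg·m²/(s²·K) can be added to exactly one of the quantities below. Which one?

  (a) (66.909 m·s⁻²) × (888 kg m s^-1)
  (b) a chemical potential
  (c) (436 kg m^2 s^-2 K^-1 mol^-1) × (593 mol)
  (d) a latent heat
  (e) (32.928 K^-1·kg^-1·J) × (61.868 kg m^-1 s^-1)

Reference: kg·m²·s⁻²·K⁻¹.
Each option:
  (a) [m·s⁻²] · [kg·m·s⁻¹] = kg·m²·s⁻³
  (b) [chemical potential] = kg·m²·s⁻²·mol⁻¹
  (c) [kg·m²·s⁻²·K⁻¹·mol⁻¹] · [mol] = kg·m²·s⁻²·K⁻¹  ← same
  (d) [latent heat] = m²·s⁻²
  (e) [m²·s⁻²·K⁻¹] · [kg·m⁻¹·s⁻¹] = kg·m·s⁻³·K⁻¹
Only (c) matches kg·m²·s⁻²·K⁻¹.

(c)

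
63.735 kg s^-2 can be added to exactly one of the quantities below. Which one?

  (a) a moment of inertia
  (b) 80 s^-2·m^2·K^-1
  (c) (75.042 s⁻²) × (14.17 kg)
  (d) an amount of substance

Reference: kg·s⁻².
Each option:
  (a) [moment of inertia] = kg·m²
  (b) m²·s⁻²·K⁻¹
  (c) [s⁻²] · [kg] = kg·s⁻²  ← same
  (d) [amount of substance] = mol
Only (c) matches kg·s⁻².

(c)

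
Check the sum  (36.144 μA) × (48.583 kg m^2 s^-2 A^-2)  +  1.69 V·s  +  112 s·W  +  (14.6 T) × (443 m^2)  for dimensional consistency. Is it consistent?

No

In SI base units:
  (36.144 μA) × (48.583 kg m^2 s^-2 A^-2):  [A] · [kg·m²·s⁻²·A⁻²] = kg·m²·s⁻²·A⁻¹
  1.69 V·s:  V·s = J·C⁻¹·s = kg·m²·s⁻²·A⁻¹
  112 s·W:  W·s = J·s⁻¹·s = kg·m²·s⁻²
  (14.6 T) × (443 m^2):  [kg·s⁻²·A⁻¹] · [m²] = kg·m²·s⁻²·A⁻¹
The terms do not share a single dimension (kg·m²·s⁻² vs kg·m²·s⁻²·A⁻¹).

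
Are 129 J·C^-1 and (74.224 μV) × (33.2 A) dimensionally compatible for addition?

No

Reduce each to base SI dimensions:
  129 J·C^-1:  J·C⁻¹ = N·m·(s·A)⁻¹ = kg·m²·s⁻³·A⁻¹
  (74.224 μV) × (33.2 A):  [kg·m²·s⁻³·A⁻¹] · [A] = kg·m²·s⁻³
kg·m²·s⁻³·A⁻¹ ≠ kg·m²·s⁻³, so they cannot be added.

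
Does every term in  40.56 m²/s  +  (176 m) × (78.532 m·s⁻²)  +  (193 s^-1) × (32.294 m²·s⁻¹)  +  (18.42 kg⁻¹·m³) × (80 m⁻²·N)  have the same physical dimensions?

No

In SI base units:
  40.56 m²/s:  m²·s⁻¹
  (176 m) × (78.532 m·s⁻²):  [m] · [m·s⁻²] = m²·s⁻²
  (193 s^-1) × (32.294 m²·s⁻¹):  [s⁻¹] · [m²·s⁻¹] = m²·s⁻²
  (18.42 kg⁻¹·m³) × (80 m⁻²·N):  [kg⁻¹·m³] · [kg·m⁻¹·s⁻²] = m²·s⁻²
The terms do not share a single dimension (m²·s⁻² vs m²·s⁻¹).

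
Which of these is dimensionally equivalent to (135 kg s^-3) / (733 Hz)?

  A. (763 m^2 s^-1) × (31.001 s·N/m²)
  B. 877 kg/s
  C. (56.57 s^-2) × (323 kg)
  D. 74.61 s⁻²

Reference: [kg·s⁻³] / [s⁻¹] = kg·s⁻².
Each option:
  A. [m²·s⁻¹] · [kg·m⁻¹·s⁻¹] = kg·m·s⁻²
  B. kg·s⁻¹
  C. [s⁻²] · [kg] = kg·s⁻²  ← same
  D. s⁻²
Only C. matches kg·s⁻².

C.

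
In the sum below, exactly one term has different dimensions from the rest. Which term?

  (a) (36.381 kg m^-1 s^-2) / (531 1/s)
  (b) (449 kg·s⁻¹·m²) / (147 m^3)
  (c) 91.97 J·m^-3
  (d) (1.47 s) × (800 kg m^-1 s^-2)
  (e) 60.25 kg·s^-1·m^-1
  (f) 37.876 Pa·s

In SI base units:
  (a) [kg·m⁻¹·s⁻²] / [s⁻¹] = kg·m⁻¹·s⁻¹
  (b) [kg·m²·s⁻¹] / [m³] = kg·m⁻¹·s⁻¹
  (c) J·m⁻³ = N·m·m⁻³ = kg·m⁻¹·s⁻²
  (d) [s] · [kg·m⁻¹·s⁻²] = kg·m⁻¹·s⁻¹
  (e) kg·m⁻¹·s⁻¹
  (f) Pa·s = N·m⁻²·s = kg·m⁻¹·s⁻¹
All reduce to kg·m⁻¹·s⁻¹ except (c), which is kg·m⁻¹·s⁻².

(c)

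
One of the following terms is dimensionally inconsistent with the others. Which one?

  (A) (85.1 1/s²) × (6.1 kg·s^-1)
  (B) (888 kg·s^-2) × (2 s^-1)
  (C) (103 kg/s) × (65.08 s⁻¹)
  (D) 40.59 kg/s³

(C)

Reduce each to base SI dimensions:
  (A) [s⁻²] · [kg·s⁻¹] = kg·s⁻³
  (B) [kg·s⁻²] · [s⁻¹] = kg·s⁻³
  (C) [kg·s⁻¹] · [s⁻¹] = kg·s⁻²
  (D) kg·s⁻³
All reduce to kg·s⁻³ except (C), which is kg·s⁻².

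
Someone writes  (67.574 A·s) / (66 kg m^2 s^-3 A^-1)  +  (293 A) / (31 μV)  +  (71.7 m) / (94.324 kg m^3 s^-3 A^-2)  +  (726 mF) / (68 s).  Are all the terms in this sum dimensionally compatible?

No

Dimensions:
  (67.574 A·s) / (66 kg m^2 s^-3 A^-1):  [s·A] / [kg·m²·s⁻³·A⁻¹] = kg⁻¹·m⁻²·s⁴·A²
  (293 A) / (31 μV):  [A] / [kg·m²·s⁻³·A⁻¹] = kg⁻¹·m⁻²·s³·A²
  (71.7 m) / (94.324 kg m^3 s^-3 A^-2):  [m] / [kg·m³·s⁻³·A⁻²] = kg⁻¹·m⁻²·s³·A²
  (726 mF) / (68 s):  [kg⁻¹·m⁻²·s⁴·A²] / [s] = kg⁻¹·m⁻²·s³·A²
The terms do not share a single dimension (kg⁻¹·m⁻²·s³·A² vs kg⁻¹·m⁻²·s⁴·A²).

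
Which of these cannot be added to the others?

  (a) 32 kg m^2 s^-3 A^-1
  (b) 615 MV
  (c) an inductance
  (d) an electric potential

Reduce each to base SI dimensions:
  (a) kg·m²·s⁻³·A⁻¹
  (b) V = J·C⁻¹ = kg·m²·s⁻³·A⁻¹
  (c) [inductance] = kg·m²·s⁻²·A⁻²
  (d) [electric potential] = kg·m²·s⁻³·A⁻¹
All reduce to kg·m²·s⁻³·A⁻¹ except (c), which is kg·m²·s⁻²·A⁻².

(c)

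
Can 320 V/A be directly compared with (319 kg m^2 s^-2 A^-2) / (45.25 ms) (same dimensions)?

Yes

In SI base units:
  320 V/A:  V·A⁻¹ = J·C⁻¹·A⁻¹ = kg·m²·s⁻³·A⁻²
  (319 kg m^2 s^-2 A^-2) / (45.25 ms):  [kg·m²·s⁻²·A⁻²] / [s] = kg·m²·s⁻³·A⁻²
Both are kg·m²·s⁻³·A⁻², so they have the same dimensions and can be added.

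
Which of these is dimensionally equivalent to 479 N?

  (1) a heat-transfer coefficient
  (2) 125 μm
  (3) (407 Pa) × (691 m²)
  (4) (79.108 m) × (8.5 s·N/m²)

Reference: N = kg·m·s⁻².
Each option:
  (1) [heat-transfer coefficient] = kg·s⁻³·K⁻¹
  (2) m
  (3) [kg·m⁻¹·s⁻²] · [m²] = kg·m·s⁻²  ← same
  (4) [m] · [kg·m⁻¹·s⁻¹] = kg·s⁻¹
Only (3) matches kg·m·s⁻².

(3)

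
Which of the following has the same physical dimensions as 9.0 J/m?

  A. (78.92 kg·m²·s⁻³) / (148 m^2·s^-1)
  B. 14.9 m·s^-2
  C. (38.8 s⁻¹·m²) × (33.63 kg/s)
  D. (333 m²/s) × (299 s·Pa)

Reference: J·m⁻¹ = N·m·m⁻¹ = kg·m·s⁻².
Each option:
  A. [kg·m²·s⁻³] / [m²·s⁻¹] = kg·s⁻²
  B. m·s⁻²
  C. [m²·s⁻¹] · [kg·s⁻¹] = kg·m²·s⁻²
  D. [m²·s⁻¹] · [kg·m⁻¹·s⁻¹] = kg·m·s⁻²  ← same
Only D. matches kg·m·s⁻².

D.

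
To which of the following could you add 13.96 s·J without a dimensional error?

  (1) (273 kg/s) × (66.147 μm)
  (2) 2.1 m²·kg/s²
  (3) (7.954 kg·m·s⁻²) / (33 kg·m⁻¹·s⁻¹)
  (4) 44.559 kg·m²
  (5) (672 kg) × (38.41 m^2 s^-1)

(5)

Reference: J·s = N·m·s = kg·m²·s⁻¹.
Each option:
  (1) [kg·s⁻¹] · [m] = kg·m·s⁻¹
  (2) kg·m²·s⁻²
  (3) [kg·m·s⁻²] / [kg·m⁻¹·s⁻¹] = m²·s⁻¹
  (4) kg·m²
  (5) [kg] · [m²·s⁻¹] = kg·m²·s⁻¹  ← same
Only (5) matches kg·m²·s⁻¹.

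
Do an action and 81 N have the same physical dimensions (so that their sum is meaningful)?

Dimensions:
  an action:  [action] = kg·m²·s⁻¹
  81 N:  N = kg·m·s⁻²
kg·m²·s⁻¹ ≠ kg·m·s⁻², so they cannot be added.

No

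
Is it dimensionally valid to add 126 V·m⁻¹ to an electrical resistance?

No

Work out the base dimensions of each:
  126 V·m⁻¹:  V·m⁻¹ = J·C⁻¹·m⁻¹ = kg·m·s⁻³·A⁻¹
  an electrical resistance:  [electrical resistance] = kg·m²·s⁻³·A⁻²
kg·m·s⁻³·A⁻¹ ≠ kg·m²·s⁻³·A⁻², so they cannot be added.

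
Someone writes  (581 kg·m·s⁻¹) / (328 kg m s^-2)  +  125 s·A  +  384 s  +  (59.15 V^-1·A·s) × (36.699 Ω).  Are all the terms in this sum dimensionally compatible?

Reduce each to base SI dimensions:
  (581 kg·m·s⁻¹) / (328 kg m s^-2):  [kg·m·s⁻¹] / [kg·m·s⁻²] = s
  125 s·A:  A·s = s·A
  384 s:  s
  (59.15 V^-1·A·s) × (36.699 Ω):  [kg⁻¹·m⁻²·s⁴·A²] · [kg·m²·s⁻³·A⁻²] = s
The terms do not share a single dimension (s vs s·A).

No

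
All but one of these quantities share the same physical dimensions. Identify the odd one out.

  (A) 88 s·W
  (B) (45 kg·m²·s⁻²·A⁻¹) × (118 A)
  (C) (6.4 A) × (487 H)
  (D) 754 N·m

Reduce each to base SI dimensions:
  (A) W·s = J·s⁻¹·s = kg·m²·s⁻²
  (B) [kg·m²·s⁻²·A⁻¹] · [A] = kg·m²·s⁻²
  (C) [A] · [kg·m²·s⁻²·A⁻²] = kg·m²·s⁻²·A⁻¹
  (D) N·m = kg·m·s⁻²·m = kg·m²·s⁻²
All reduce to kg·m²·s⁻² except (C), which is kg·m²·s⁻²·A⁻¹.

(C)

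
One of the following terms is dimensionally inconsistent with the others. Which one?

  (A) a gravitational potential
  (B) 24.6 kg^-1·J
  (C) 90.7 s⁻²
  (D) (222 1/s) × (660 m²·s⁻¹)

Work out the base dimensions of each:
  (A) [gravitational potential] = m²·s⁻²
  (B) J·kg⁻¹ = N·m·kg⁻¹ = m²·s⁻²
  (C) s⁻²
  (D) [s⁻¹] · [m²·s⁻¹] = m²·s⁻²
All reduce to m²·s⁻² except (C), which is s⁻².

(C)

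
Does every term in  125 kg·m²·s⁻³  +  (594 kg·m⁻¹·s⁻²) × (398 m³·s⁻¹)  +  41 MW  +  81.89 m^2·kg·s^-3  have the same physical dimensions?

Work out the base dimensions of each:
  125 kg·m²·s⁻³:  kg·m²·s⁻³
  (594 kg·m⁻¹·s⁻²) × (398 m³·s⁻¹):  [kg·m⁻¹·s⁻²] · [m³·s⁻¹] = kg·m²·s⁻³
  41 MW:  W = J·s⁻¹ = kg·m²·s⁻³
  81.89 m^2·kg·s^-3:  kg·m²·s⁻³
Every term reduces to kg·m²·s⁻³.

Yes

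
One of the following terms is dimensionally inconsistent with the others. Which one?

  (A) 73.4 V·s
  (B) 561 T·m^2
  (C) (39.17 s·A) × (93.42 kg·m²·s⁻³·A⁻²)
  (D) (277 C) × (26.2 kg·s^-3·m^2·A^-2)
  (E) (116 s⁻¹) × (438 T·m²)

(E)

Reduce each to base SI dimensions:
  (A) V·s = J·C⁻¹·s = kg·m²·s⁻²·A⁻¹
  (B) T·m² = Wb·m⁻²·m² = kg·m²·s⁻²·A⁻¹
  (C) [s·A] · [kg·m²·s⁻³·A⁻²] = kg·m²·s⁻²·A⁻¹
  (D) [s·A] · [kg·m²·s⁻³·A⁻²] = kg·m²·s⁻²·A⁻¹
  (E) [s⁻¹] · [kg·m²·s⁻²·A⁻¹] = kg·m²·s⁻³·A⁻¹
All reduce to kg·m²·s⁻²·A⁻¹ except (E), which is kg·m²·s⁻³·A⁻¹.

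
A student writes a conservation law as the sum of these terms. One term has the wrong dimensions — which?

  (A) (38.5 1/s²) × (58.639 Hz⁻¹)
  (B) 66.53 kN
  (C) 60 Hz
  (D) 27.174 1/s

Reduce each to base SI dimensions:
  (A) [s⁻²] · [s] = s⁻¹
  (B) N = kg·m·s⁻²
  (C) Hz = s⁻¹
  (D) s⁻¹
All reduce to s⁻¹ except (B), which is kg·m·s⁻².

(B)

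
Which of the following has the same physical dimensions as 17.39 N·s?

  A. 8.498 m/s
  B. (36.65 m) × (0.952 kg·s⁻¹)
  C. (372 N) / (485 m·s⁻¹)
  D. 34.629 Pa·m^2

Reference: N·s = kg·m·s⁻²·s = kg·m·s⁻¹.
Each option:
  A. m·s⁻¹
  B. [m] · [kg·s⁻¹] = kg·m·s⁻¹  ← same
  C. [kg·m·s⁻²] / [m·s⁻¹] = kg·s⁻¹
  D. Pa·m² = N·m⁻²·m² = kg·m·s⁻²
Only B. matches kg·m·s⁻¹.

B.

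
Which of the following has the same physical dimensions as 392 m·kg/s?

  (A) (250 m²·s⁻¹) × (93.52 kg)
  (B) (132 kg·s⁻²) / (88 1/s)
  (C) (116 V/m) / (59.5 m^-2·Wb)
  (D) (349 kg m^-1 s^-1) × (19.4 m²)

Reference: kg·m·s⁻¹.
Each option:
  (A) [m²·s⁻¹] · [kg] = kg·m²·s⁻¹
  (B) [kg·s⁻²] / [s⁻¹] = kg·s⁻¹
  (C) [kg·m·s⁻³·A⁻¹] / [kg·s⁻²·A⁻¹] = m·s⁻¹
  (D) [kg·m⁻¹·s⁻¹] · [m²] = kg·m·s⁻¹  ← same
Only (D) matches kg·m·s⁻¹.

(D)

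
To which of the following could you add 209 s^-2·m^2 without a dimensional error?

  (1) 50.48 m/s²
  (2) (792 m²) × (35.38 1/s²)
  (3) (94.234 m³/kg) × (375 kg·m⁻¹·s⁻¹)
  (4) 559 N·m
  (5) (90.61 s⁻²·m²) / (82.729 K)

Reference: m²·s⁻².
Each option:
  (1) m·s⁻²
  (2) [m²] · [s⁻²] = m²·s⁻²  ← same
  (3) [kg⁻¹·m³] · [kg·m⁻¹·s⁻¹] = m²·s⁻¹
  (4) N·m = kg·m·s⁻²·m = kg·m²·s⁻²
  (5) [m²·s⁻²] / [K] = m²·s⁻²·K⁻¹
Only (2) matches m²·s⁻².

(2)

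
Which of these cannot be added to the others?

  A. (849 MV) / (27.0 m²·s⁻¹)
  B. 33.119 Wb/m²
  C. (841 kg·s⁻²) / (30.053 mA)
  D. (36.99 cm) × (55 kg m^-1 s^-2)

D.

Reduce each to base SI dimensions:
  A. [kg·m²·s⁻³·A⁻¹] / [m²·s⁻¹] = kg·s⁻²·A⁻¹
  B. Wb·m⁻² = V·s·m⁻² = kg·s⁻²·A⁻¹
  C. [kg·s⁻²] / [A] = kg·s⁻²·A⁻¹
  D. [m] · [kg·m⁻¹·s⁻²] = kg·s⁻²
All reduce to kg·s⁻²·A⁻¹ except D., which is kg·s⁻².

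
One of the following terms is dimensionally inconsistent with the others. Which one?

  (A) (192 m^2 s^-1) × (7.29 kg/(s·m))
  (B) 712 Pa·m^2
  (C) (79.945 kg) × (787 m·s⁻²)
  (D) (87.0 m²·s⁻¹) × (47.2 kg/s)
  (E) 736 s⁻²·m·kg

Dimensions:
  (A) [m²·s⁻¹] · [kg·m⁻¹·s⁻¹] = kg·m·s⁻²
  (B) Pa·m² = N·m⁻²·m² = kg·m·s⁻²
  (C) [kg] · [m·s⁻²] = kg·m·s⁻²
  (D) [m²·s⁻¹] · [kg·s⁻¹] = kg·m²·s⁻²
  (E) kg·m·s⁻²
All reduce to kg·m·s⁻² except (D), which is kg·m²·s⁻².

(D)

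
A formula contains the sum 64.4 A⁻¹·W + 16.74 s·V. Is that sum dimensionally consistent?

No

Expand each in SI base units:
  64.4 A⁻¹·W:  W·A⁻¹ = J·s⁻¹·A⁻¹ = kg·m²·s⁻³·A⁻¹
  16.74 s·V:  V·s = J·C⁻¹·s = kg·m²·s⁻²·A⁻¹
kg·m²·s⁻³·A⁻¹ ≠ kg·m²·s⁻²·A⁻¹, so they cannot be added.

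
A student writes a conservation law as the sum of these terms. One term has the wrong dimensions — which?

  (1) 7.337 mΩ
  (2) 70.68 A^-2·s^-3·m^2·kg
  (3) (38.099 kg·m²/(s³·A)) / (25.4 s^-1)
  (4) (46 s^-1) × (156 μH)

(3)

Work out the base dimensions of each:
  (1) Ω = V·A⁻¹ = kg·m²·s⁻³·A⁻²
  (2) kg·m²·s⁻³·A⁻²
  (3) [kg·m²·s⁻³·A⁻¹] / [s⁻¹] = kg·m²·s⁻²·A⁻¹
  (4) [s⁻¹] · [kg·m²·s⁻²·A⁻²] = kg·m²·s⁻³·A⁻²
All reduce to kg·m²·s⁻³·A⁻² except (3), which is kg·m²·s⁻²·A⁻¹.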